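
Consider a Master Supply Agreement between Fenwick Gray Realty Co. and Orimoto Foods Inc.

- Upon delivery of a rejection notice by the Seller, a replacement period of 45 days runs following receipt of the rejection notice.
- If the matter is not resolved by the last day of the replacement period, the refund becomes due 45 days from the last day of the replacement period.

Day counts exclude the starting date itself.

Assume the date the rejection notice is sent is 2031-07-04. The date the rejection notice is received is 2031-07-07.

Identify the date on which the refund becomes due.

2031-10-05

The last day of the replacement period: 2031-07-07 + 45 days = 2031-08-21.
The date on which the refund becomes due: 2031-08-21 + 45 days = 2031-10-05.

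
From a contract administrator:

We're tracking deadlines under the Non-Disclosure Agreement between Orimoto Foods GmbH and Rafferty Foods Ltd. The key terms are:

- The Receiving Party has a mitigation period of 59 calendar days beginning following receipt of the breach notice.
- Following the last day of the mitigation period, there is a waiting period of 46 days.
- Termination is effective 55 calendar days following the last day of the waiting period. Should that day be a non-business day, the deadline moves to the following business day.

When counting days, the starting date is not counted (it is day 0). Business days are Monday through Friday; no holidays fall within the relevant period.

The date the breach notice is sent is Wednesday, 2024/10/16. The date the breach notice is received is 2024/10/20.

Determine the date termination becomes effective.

The last day of the mitigation period: 2024/10/20 + 59 days = 2024/12/18.
The last day of the waiting period: 2024/12/18 + 46 days = 2025/02/02.
The date termination becomes effective: 2025/02/02 + 55 days = 2025/03/29. That falls on a Saturday, so it rolls to the next business day, Monday, 2025/03/31.

2025/03/31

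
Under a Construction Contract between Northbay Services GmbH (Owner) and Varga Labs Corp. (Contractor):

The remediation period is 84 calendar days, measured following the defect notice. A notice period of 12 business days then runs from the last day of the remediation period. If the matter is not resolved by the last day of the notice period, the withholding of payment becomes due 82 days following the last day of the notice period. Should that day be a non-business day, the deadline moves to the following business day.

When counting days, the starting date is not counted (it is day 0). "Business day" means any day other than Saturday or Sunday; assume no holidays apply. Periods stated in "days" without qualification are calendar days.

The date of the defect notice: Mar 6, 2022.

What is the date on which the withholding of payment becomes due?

Sep 5, 2022

Adding 84 calendar days to Mar 6, 2022 gives May 29, 2022, which is the last day of the remediation period.
The last day of the notice period: counting 12 business days from Sunday, May 29, 2022 (May 30, May 31, Jun 1, Jun 2, …, Jun 10, Jun 13, Jun 14, skipping weekends) reaches Tuesday, Jun 14, 2022.
Adding 82 calendar days to Jun 14, 2022 gives Sep 4, 2022, which is the date on which the withholding of payment becomes due. That falls on a Sunday, so it rolls to the next business day, Monday, Sep 5, 2022.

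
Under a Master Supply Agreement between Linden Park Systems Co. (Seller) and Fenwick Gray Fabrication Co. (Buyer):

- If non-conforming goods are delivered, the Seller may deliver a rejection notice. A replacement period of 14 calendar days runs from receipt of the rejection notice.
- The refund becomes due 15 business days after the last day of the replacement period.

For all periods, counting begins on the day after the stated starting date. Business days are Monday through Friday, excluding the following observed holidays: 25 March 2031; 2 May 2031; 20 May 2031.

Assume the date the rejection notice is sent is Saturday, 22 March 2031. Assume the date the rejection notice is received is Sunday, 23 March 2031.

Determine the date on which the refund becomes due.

25 April 2031

The last day of the replacement period: 23 March 2031 + 14 days = 6 April 2031.
The date on which the refund becomes due: 15 business days after Sunday, 6 April 2031, skipping weekends — Apr 7, Apr 8, Apr 9, Apr 10, …, Apr 23, Apr 24, Apr 25 — lands on Friday, 25 April 2031.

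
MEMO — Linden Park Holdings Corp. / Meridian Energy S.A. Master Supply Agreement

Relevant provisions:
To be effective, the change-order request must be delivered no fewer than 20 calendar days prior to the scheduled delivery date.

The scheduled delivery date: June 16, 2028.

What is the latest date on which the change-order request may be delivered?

May 27, 2028

June 16, 2028 minus 20 days is May 27, 2028.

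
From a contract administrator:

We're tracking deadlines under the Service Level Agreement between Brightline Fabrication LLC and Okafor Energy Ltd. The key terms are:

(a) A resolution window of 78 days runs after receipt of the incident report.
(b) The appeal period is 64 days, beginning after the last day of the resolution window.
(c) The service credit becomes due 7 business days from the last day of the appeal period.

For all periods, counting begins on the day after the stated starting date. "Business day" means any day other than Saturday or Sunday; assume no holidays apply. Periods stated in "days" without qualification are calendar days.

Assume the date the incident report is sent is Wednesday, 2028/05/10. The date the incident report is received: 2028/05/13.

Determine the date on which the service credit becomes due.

2028/10/11

The last day of the resolution window: 2028/05/13 + 78 days = 2028/07/30.
Adding 64 calendar days to 2028/07/30 gives 2028/10/02, which is the last day of the appeal period.
The date on which the service credit becomes due: 7 business days after Monday, 2028/10/02, skipping weekends — Oct 3, Oct 4, Oct 5, Oct 6, Oct 9, Oct 10, Oct 11 — lands on Wednesday, 2028/10/11.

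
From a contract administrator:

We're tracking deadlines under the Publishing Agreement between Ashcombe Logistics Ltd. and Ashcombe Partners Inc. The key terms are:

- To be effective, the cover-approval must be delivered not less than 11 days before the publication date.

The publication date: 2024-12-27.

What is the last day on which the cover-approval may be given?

2024-12-16

2024-12-27 minus 11 days is 2024-12-16.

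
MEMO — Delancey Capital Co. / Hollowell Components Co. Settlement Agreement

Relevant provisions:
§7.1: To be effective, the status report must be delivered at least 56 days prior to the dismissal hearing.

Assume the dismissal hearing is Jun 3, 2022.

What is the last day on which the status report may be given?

Jun 3, 2022 minus 56 days is Apr 8, 2022.

Apr 8, 2022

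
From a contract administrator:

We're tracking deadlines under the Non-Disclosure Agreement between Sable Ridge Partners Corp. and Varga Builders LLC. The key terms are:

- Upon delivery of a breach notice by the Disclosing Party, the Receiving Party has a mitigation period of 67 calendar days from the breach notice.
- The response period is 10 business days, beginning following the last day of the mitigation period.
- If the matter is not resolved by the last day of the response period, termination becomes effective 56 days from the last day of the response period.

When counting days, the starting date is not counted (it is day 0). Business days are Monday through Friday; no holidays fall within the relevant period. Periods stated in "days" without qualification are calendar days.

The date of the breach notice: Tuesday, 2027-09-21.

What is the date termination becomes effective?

The last day of the mitigation period: 67 calendar days after 2027-09-21 is 2027-11-27.
The last day of the response period: counting 10 business days from Saturday, 2027-11-27 (Nov 29, Nov 30, Dec 1, Dec 2, Dec 3, Dec 6, Dec 7, Dec 8, Dec 9, Dec 10, skipping weekends) reaches Friday, 2027-12-10.
Adding 56 calendar days to 2027-12-10 gives 2028-02-04, which is the date termination becomes effective.

2028-02-04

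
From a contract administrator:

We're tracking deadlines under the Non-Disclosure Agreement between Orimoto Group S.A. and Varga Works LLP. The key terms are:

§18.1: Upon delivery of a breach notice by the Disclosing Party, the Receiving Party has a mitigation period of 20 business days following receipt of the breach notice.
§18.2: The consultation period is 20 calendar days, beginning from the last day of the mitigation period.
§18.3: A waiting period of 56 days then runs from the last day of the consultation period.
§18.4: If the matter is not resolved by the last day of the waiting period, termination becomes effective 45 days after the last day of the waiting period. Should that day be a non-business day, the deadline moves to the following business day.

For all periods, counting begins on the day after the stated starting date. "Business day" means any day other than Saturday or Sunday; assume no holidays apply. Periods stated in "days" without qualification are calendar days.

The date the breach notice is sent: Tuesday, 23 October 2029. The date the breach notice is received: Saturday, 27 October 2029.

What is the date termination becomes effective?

From Saturday, 27 October 2029, 20 business days (Oct 29, Oct 30, Oct 31, Nov 1, …, Nov 21, Nov 22, Nov 23, skipping weekends) brings us to Friday, 23 November 2029, which is the last day of the mitigation period.
The last day of the consultation period: 23 November 2029 + 20 days = 13 December 2029.
The last day of the waiting period: 56 calendar days after 13 December 2029 is 7 February 2030.
The date termination becomes effective: 45 calendar days after 7 February 2030 is 24 March 2030. That falls on a Sunday, so it rolls to the next business day, Monday, 25 March 2030.

25 March 2030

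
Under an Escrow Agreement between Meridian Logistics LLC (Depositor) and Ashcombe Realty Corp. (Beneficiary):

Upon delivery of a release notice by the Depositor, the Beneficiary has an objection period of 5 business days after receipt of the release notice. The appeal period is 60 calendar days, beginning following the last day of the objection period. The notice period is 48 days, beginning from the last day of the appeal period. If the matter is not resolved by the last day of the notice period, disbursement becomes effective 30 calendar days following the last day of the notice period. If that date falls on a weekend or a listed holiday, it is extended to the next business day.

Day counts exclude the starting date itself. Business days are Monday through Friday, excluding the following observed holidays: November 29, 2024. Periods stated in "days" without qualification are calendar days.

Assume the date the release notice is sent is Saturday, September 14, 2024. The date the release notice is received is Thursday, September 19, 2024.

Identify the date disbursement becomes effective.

From Thursday, September 19, 2024, 5 business days (Sep 20, Sep 23, Sep 24, Sep 25, Sep 26, skipping weekends) brings us to Thursday, September 26, 2024, which is the last day of the objection period.
The last day of the appeal period: 60 calendar days after September 26, 2024 is November 25, 2024.
The last day of the notice period: November 25, 2024 + 48 days = January 12, 2025.
The date disbursement becomes effective: 30 calendar days after January 12, 2025 is February 11, 2025. February 11, 2025 is a Tuesday and is not a listed holiday, so no roll-forward applies.

February 11, 2025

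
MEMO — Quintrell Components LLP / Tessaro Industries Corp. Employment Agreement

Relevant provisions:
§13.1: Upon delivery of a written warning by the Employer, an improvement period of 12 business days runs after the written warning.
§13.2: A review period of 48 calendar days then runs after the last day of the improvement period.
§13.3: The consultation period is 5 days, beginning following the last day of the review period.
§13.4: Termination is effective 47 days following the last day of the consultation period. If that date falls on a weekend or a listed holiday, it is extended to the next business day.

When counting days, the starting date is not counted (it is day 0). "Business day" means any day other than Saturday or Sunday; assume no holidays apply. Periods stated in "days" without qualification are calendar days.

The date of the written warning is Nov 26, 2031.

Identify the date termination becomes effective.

The last day of the improvement period: counting 12 business days from Wednesday, Nov 26, 2031 (Nov 27, Nov 28, Dec 1, Dec 2, …, Dec 10, Dec 11, Dec 12, skipping weekends) reaches Friday, Dec 12, 2031.
The last day of the review period: 48 calendar days after Dec 12, 2031 is Jan 29, 2032.
The last day of the consultation period: Jan 29, 2032 + 5 days = Feb 3, 2032.
Adding 47 calendar days to Feb 3, 2032 gives Mar 21, 2032, which is the date termination becomes effective. That falls on a Sunday, so it rolls to the next business day, Monday, Mar 22, 2032.

Mar 22, 2032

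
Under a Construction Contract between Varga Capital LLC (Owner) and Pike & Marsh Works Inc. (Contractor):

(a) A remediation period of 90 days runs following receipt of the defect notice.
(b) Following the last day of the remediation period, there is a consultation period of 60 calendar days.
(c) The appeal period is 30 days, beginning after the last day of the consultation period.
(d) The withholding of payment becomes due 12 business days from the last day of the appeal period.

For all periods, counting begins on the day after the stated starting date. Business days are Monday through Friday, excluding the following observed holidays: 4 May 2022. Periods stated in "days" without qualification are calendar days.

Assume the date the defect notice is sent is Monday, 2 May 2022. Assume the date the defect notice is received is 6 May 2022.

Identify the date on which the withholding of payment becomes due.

The last day of the remediation period: 90 calendar days after 6 May 2022 is 4 August 2022.
The last day of the consultation period: 4 August 2022 + 60 days = 3 October 2022.
The last day of the appeal period: 30 calendar days after 3 October 2022 is 2 November 2022.
The date on which the withholding of payment becomes due: counting 12 business days from Wednesday, 2 November 2022 (Nov 3, Nov 4, Nov 7, Nov 8, …, Nov 16, Nov 17, Nov 18, skipping weekends) reaches Friday, 18 November 2022.

18 November 2022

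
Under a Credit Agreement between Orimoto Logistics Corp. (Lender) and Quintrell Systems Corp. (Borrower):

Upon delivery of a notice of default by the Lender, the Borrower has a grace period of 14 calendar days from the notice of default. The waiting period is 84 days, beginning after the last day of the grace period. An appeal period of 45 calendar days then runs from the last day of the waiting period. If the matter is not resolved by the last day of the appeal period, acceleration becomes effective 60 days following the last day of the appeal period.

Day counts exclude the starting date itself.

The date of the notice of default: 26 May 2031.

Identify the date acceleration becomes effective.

The last day of the grace period: 14 calendar days after 26 May 2031 is 9 June 2031.
The last day of the waiting period: 9 June 2031 + 84 days = 1 September 2031.
The last day of the appeal period: 1 September 2031 + 45 days = 16 October 2031.
Adding 60 calendar days to 16 October 2031 gives 15 December 2031, which is the date acceleration becomes effective.

15 December 2031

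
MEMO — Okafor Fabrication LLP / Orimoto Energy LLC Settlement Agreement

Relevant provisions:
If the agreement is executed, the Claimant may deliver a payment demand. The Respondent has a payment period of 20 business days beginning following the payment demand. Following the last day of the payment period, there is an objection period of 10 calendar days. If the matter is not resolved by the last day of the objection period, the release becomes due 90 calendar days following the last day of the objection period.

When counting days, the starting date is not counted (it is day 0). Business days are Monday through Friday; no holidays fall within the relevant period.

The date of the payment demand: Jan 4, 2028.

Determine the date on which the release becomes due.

From Tuesday, Jan 4, 2028, 20 business days (Jan 5, Jan 6, Jan 7, Jan 10, …, Jan 28, Jan 31, Feb 1, skipping weekends) brings us to Tuesday, Feb 1, 2028, which is the last day of the payment period.
The last day of the objection period: Feb 1, 2028 + 10 days = Feb 11, 2028.
The date on which the release becomes due: 90 calendar days after Feb 11, 2028 is May 11, 2028.

May 11, 2028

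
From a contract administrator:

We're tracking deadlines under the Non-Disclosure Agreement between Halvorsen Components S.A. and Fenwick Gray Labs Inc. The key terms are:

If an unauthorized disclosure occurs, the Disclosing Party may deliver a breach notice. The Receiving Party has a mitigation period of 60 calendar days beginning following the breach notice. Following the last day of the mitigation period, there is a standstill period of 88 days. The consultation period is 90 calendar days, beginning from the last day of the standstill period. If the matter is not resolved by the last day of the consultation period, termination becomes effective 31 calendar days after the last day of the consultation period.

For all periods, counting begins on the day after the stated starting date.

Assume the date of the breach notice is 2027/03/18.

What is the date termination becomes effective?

2027/12/12

The last day of the mitigation period: 60 calendar days after 2027/03/18 is 2027/05/17.
The last day of the standstill period: 2027/05/17 + 88 days = 2027/08/13.
The last day of the consultation period: 2027/08/13 + 90 days = 2027/11/11.
The date termination becomes effective: 31 calendar days after 2027/11/11 is 2027/12/12.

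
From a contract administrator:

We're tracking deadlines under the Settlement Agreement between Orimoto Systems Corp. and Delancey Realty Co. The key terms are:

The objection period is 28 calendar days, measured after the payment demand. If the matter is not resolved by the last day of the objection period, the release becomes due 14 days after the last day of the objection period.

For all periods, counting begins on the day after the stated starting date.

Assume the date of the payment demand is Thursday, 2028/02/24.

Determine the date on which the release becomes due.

2028/04/06

Adding 28 calendar days to 2028/02/24 gives 2028/03/23, which is the last day of the objection period.
The date on which the release becomes due: 14 calendar days after 2028/03/23 is 2028/04/06.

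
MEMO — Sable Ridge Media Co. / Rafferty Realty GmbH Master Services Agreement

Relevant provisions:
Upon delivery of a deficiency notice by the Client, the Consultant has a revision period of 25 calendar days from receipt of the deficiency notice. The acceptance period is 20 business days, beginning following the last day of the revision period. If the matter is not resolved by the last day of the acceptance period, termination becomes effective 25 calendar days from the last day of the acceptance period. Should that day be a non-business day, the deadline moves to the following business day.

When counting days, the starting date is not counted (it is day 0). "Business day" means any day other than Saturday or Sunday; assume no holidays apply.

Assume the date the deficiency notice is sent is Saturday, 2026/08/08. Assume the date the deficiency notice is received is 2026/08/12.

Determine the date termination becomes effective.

The last day of the revision period: 25 calendar days after 2026/08/12 is 2026/09/06.
From Sunday, 2026/09/06, 20 business days (Sep 7, Sep 8, Sep 9, Sep 10, …, Sep 30, Oct 1, Oct 2, skipping weekends) brings us to Friday, 2026/10/02, which is the last day of the acceptance period.
Adding 25 calendar days to 2026/10/02 gives 2026/10/27, which is the date termination becomes effective. 2026/10/27 is a Tuesday, so no roll-forward applies.

2026/10/27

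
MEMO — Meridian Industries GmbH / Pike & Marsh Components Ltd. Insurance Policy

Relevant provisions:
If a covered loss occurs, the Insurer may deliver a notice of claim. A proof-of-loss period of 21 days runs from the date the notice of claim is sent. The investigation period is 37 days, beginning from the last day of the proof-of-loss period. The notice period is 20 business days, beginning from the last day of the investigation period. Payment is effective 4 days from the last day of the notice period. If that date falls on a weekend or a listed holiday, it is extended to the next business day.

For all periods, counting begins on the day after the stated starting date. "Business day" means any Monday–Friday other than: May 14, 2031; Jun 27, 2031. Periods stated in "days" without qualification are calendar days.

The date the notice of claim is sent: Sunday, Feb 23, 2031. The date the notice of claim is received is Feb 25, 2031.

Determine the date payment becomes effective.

May 26, 2031

The last day of the proof-of-loss period: Feb 23, 2031 + 21 days = Mar 16, 2031.
The last day of the investigation period: Mar 16, 2031 + 37 days = Apr 22, 2031.
The last day of the notice period: counting 20 business days from Tuesday, Apr 22, 2031 (Apr 23, Apr 24, Apr 25, Apr 28, …, May 19, May 20, May 21, skipping weekends and the listed holiday on May 14) reaches Wednesday, May 21, 2031.
Adding 4 calendar days to May 21, 2031 gives May 25, 2031, which is the date payment becomes effective. That falls on a Sunday, so it rolls to the next business day, Monday, May 26, 2031.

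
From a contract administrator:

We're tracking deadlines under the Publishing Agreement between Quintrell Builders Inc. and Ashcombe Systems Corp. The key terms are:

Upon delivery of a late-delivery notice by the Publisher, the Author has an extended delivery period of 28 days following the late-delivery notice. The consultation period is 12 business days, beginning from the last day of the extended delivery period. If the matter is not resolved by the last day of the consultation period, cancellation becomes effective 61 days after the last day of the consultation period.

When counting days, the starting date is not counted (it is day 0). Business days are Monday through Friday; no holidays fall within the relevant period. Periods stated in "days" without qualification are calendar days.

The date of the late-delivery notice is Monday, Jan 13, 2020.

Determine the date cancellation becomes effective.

Apr 27, 2020

The last day of the extended delivery period: 28 calendar days after Jan 13, 2020 is Feb 10, 2020.
From Monday, Feb 10, 2020, 12 business days (Feb 11, Feb 12, Feb 13, Feb 14, …, Feb 24, Feb 25, Feb 26, skipping weekends) brings us to Wednesday, Feb 26, 2020, which is the last day of the consultation period.
The date cancellation becomes effective: Feb 26, 2020 + 61 days = Apr 27, 2020.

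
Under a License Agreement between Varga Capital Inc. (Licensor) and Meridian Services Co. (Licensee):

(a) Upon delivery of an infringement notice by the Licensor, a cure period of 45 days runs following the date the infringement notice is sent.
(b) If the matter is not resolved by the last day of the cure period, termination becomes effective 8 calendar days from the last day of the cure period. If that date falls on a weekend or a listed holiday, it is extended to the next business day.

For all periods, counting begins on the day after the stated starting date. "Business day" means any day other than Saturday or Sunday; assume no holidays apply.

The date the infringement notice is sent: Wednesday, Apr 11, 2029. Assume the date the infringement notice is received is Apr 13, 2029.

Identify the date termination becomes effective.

Jun 4, 2029

Adding 45 calendar days to Apr 11, 2029 gives May 26, 2029, which is the last day of the cure period.
The date termination becomes effective: May 26, 2029 + 8 days = Jun 3, 2029. That falls on a Sunday, so it rolls to the next business day, Monday, Jun 4, 2029.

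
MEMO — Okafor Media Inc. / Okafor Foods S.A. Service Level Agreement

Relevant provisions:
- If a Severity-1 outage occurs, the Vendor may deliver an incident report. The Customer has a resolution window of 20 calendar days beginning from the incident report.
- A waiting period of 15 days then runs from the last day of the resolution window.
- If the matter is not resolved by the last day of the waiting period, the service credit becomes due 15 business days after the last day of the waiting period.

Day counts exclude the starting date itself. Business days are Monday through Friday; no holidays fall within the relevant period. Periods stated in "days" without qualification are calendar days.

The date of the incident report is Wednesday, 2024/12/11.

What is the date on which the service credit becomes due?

2025/02/05

The last day of the resolution window: 2024/12/11 + 20 days = 2024/12/31.
The last day of the waiting period: 2024/12/31 + 15 days = 2025/01/15.
From Wednesday, 2025/01/15, 15 business days (Jan 16, Jan 17, Jan 20, Jan 21, …, Feb 3, Feb 4, Feb 5, skipping weekends) brings us to Wednesday, 2025/02/05, which is the date on which the service credit becomes due.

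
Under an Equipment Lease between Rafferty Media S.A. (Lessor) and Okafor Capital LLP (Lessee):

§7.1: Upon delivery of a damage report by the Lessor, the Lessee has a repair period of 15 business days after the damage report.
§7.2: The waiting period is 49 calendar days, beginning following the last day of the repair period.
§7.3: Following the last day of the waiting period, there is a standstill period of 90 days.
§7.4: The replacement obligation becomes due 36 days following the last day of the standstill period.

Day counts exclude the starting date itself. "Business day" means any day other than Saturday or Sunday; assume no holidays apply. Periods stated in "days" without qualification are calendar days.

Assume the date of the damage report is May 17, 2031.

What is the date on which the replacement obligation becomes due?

Nov 28, 2031

The last day of the repair period: 15 business days after Saturday, May 17, 2031, skipping weekends — May 19, May 20, May 21, May 22, …, Jun 4, Jun 5, Jun 6 — lands on Friday, Jun 6, 2031.
The last day of the waiting period: 49 calendar days after Jun 6, 2031 is Jul 25, 2031.
The last day of the standstill period: Jul 25, 2031 + 90 days = Oct 23, 2031.
The date on which the replacement obligation becomes due: Oct 23, 2031 + 36 days = Nov 28, 2031.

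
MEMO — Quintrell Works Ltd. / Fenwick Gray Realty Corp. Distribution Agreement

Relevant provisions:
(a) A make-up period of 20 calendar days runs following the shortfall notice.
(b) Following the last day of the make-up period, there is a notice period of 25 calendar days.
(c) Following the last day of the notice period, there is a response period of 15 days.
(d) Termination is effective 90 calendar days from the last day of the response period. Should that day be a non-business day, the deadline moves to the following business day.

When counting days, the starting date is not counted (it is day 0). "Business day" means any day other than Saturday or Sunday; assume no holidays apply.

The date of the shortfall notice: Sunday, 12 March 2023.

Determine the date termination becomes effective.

9 August 2023

Adding 20 calendar days to 12 March 2023 gives 1 April 2023, which is the last day of the make-up period.
Adding 25 calendar days to 1 April 2023 gives 26 April 2023, which is the last day of the notice period.
The last day of the response period: 26 April 2023 + 15 days = 11 May 2023.
The date termination becomes effective: 90 calendar days after 11 May 2023 is 9 August 2023. 9 August 2023 is a Wednesday, so no roll-forward applies.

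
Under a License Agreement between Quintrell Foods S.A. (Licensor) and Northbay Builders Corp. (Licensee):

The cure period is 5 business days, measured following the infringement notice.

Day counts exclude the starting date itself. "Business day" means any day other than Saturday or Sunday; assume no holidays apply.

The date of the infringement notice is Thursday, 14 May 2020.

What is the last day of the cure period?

21 May 2020

From Thursday, 14 May 2020, 5 business days (May 15, May 18, May 19, May 20, May 21, skipping weekends) brings us to Thursday, 21 May 2020, which is the last day of the cure period.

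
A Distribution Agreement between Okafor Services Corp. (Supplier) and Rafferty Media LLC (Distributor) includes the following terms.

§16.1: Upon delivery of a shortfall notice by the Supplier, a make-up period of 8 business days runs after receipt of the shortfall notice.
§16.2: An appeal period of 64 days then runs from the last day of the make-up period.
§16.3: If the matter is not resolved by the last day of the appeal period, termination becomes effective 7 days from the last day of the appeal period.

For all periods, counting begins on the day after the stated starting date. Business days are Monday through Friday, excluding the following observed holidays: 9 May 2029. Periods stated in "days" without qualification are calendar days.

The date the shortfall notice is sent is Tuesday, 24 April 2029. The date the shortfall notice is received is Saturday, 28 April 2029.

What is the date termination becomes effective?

The last day of the make-up period: 8 business days after Saturday, 28 April 2029, skipping weekends and the listed holiday on May 9 — Apr 30, May 1, May 2, May 3, May 4, May 7, May 8, May 10 — lands on Thursday, 10 May 2029.
The last day of the appeal period: 10 May 2029 + 64 days = 13 July 2029.
The date termination becomes effective: 7 calendar days after 13 July 2029 is 20 July 2029.

20 July 2029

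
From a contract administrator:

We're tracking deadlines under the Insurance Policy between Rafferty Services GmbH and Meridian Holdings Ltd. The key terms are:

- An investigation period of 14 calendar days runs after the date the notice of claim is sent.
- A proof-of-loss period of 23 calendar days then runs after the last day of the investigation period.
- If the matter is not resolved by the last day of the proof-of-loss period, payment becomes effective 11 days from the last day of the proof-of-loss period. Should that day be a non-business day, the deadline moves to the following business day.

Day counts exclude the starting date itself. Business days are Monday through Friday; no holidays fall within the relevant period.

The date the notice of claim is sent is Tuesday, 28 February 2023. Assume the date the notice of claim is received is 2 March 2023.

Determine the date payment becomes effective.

Adding 14 calendar days to 28 February 2023 gives 14 March 2023, which is the last day of the investigation period.
The last day of the proof-of-loss period: 14 March 2023 + 23 days = 6 April 2023.
The date payment becomes effective: 11 calendar days after 6 April 2023 is 17 April 2023. 17 April 2023 is a Monday, so no roll-forward applies.

17 April 2023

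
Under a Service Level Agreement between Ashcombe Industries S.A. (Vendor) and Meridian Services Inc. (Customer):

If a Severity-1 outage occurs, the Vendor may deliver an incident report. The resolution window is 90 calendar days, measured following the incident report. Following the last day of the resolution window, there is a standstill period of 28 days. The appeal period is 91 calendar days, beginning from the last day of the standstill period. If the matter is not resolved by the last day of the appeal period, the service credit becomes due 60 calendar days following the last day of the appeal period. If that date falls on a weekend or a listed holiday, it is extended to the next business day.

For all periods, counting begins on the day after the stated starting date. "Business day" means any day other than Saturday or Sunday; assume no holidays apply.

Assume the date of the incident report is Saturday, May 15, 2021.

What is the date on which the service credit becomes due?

February 8, 2022

The last day of the resolution window: May 15, 2021 + 90 days = August 13, 2021.
The last day of the standstill period: August 13, 2021 + 28 days = September 10, 2021.
Adding 91 calendar days to September 10, 2021 gives December 10, 2021, which is the last day of the appeal period.
The date on which the service credit becomes due: 60 calendar days after December 10, 2021 is February 8, 2022. February 8, 2022 is a Tuesday, so no roll-forward applies.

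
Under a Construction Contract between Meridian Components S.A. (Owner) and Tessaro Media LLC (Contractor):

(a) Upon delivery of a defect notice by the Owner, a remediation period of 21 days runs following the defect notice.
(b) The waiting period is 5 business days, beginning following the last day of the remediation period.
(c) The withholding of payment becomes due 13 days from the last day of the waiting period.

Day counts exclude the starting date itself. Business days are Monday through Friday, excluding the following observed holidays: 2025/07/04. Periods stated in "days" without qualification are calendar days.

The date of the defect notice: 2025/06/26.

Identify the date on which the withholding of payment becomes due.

2025/08/06

The last day of the remediation period: 21 calendar days after 2025/06/26 is 2025/07/17.
From Thursday, 2025/07/17, 5 business days (Jul 18, Jul 21, Jul 22, Jul 23, Jul 24, skipping weekends) brings us to Thursday, 2025/07/24, which is the last day of the waiting period.
Adding 13 calendar days to 2025/07/24 gives 2025/08/06, which is the date on which the withholding of payment becomes due.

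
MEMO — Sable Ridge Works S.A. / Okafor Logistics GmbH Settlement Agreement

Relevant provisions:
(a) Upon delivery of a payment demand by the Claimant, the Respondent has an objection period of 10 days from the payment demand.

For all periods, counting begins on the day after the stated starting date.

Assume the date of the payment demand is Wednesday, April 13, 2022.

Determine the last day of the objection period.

The last day of the objection period: April 13, 2022 + 10 days = April 23, 2022.

April 23, 2022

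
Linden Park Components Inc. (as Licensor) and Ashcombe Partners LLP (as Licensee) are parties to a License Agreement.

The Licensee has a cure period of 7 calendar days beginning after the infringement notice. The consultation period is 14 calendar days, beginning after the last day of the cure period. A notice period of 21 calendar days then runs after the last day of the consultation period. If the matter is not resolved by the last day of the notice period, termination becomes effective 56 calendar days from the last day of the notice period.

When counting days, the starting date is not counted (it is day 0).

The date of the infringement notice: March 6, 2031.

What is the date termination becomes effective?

June 12, 2031

The last day of the cure period: 7 calendar days after March 6, 2031 is March 13, 2031.
Adding 14 calendar days to March 13, 2031 gives March 27, 2031, which is the last day of the consultation period.
The last day of the notice period: March 27, 2031 + 21 days = April 17, 2031.
The date termination becomes effective: 56 calendar days after April 17, 2031 is June 12, 2031.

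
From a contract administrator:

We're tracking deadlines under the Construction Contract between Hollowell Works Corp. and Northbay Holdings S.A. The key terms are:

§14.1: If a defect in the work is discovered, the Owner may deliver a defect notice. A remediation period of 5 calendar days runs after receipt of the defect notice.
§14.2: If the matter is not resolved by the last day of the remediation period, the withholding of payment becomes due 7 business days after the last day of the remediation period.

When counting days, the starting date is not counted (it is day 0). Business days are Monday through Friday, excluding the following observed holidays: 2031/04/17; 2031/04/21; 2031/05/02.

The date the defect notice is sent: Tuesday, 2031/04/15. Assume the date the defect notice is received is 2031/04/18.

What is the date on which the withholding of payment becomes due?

The last day of the remediation period: 5 calendar days after 2031/04/18 is 2031/04/23.
From Wednesday, 2031/04/23, 7 business days (Apr 24, Apr 25, Apr 28, Apr 29, Apr 30, May 1, May 5, skipping weekends and the listed holiday on May 2) brings us to Monday, 2031/05/05, which is the date on which the withholding of payment becomes due.

2031/05/05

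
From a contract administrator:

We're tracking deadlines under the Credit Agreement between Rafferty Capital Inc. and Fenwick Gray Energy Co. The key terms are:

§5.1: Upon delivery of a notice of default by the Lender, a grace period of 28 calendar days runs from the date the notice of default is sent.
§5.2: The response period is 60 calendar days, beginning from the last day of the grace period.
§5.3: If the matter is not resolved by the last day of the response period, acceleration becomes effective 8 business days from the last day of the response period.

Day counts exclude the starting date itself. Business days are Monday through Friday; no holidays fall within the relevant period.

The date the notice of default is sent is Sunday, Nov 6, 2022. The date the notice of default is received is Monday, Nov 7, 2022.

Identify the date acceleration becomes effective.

Feb 14, 2023

The last day of the grace period: 28 calendar days after Nov 6, 2022 is Dec 4, 2022.
Adding 60 calendar days to Dec 4, 2022 gives Feb 2, 2023, which is the last day of the response period.
The date acceleration becomes effective: counting 8 business days from Thursday, Feb 2, 2023 (Feb 3, Feb 6, Feb 7, Feb 8, Feb 9, Feb 10, Feb 13, Feb 14, skipping weekends) reaches Tuesday, Feb 14, 2023.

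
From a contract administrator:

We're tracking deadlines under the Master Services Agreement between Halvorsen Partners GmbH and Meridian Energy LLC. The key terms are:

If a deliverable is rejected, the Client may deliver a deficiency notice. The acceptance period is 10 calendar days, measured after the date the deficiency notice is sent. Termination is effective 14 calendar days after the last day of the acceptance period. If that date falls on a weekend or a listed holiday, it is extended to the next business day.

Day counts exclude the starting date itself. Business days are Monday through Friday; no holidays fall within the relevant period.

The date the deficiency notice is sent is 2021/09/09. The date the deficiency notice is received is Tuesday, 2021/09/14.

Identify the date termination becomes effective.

2021/10/04

The last day of the acceptance period: 10 calendar days after 2021/09/09 is 2021/09/19.
The date termination becomes effective: 14 calendar days after 2021/09/19 is 2021/10/03. That falls on a Sunday, so it rolls to the next business day, Monday, 2021/10/04.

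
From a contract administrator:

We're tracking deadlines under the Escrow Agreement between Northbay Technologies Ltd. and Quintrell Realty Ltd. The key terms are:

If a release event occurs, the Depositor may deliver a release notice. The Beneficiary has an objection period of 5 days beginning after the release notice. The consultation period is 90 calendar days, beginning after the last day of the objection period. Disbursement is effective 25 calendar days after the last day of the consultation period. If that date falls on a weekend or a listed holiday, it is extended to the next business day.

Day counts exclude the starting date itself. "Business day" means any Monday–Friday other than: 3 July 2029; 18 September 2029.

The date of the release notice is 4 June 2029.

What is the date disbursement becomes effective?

Adding 5 calendar days to 4 June 2029 gives 9 June 2029, which is the last day of the objection period.
The last day of the consultation period: 9 June 2029 + 90 days = 7 September 2029.
The date disbursement becomes effective: 7 September 2029 + 25 days = 2 October 2029. 2 October 2029 is a Tuesday and is not a listed holiday, so no roll-forward applies.

2 October 2029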